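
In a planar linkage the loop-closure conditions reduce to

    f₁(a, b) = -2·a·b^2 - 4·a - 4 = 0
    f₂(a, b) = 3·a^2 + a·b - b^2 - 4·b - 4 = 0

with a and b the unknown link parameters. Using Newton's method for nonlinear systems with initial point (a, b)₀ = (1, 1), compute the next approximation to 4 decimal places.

(0.4828, -0.7241)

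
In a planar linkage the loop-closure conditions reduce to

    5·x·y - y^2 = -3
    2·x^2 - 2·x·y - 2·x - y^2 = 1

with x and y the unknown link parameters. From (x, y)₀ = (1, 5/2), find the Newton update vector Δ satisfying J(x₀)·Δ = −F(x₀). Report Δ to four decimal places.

At (1, 5/2): F = (9.2500, -12.2500).
Jacobian J = [[5·y, 5·x - 2·y], [4·x - 2·y - 2, -2·x - 2·y]].
At the point, J = [[12.5000, 0.0000], [-3.0000, -7.0000]] (det J = -87.5000).
Solving J·Δ = −F gives Δ = (-0.7400, -1.4329).

(-0.7400, -1.4329)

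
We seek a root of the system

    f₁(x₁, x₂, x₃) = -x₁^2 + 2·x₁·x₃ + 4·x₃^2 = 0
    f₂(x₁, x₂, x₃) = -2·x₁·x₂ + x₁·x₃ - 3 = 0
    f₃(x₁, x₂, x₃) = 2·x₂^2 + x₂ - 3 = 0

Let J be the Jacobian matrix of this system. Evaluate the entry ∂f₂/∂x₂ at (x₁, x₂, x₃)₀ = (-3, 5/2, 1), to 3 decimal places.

∂f₂/∂x₂ = -2·x₁.
At (-3, 5/2, 1) this is 6.000.

6.000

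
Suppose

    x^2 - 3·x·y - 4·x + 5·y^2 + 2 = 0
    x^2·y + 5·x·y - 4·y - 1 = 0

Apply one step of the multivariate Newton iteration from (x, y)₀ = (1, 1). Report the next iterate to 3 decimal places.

(0.915, 0.797)

At (1, 1): F = (1.000, 1.000).
Jacobian J = [[2·x - 3·y - 4, -3·x + 10·y], [2·x·y + 5·y, x^2 + 5·x - 4]].
At the point, J = [[-5.000, 7.000], [7.000, 2.000]] (det J = -59.000).
Solving J·Δ = −F gives Δ = (-0.085, -0.203).
Then the next iterate is (x, y)₁ = (0.915, 0.797).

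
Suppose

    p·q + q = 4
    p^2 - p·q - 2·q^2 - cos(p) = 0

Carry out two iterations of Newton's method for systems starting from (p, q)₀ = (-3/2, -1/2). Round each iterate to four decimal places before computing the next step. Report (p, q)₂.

(-3.6645, -2.5181)

At (-3/2, -1/2): F = (-3.7500, 0.929263).
Jacobian J = [[q, p + 1], [2·p - q + sin(p), -p - 4·q]].
At the point, J = [[-0.5000, -0.5000], [-3.497495, 3.5000]] (det J = -3.498747).
Solving J·Δ = −F gives Δ = (-3.6185, -3.8815).
Then the next iterate is (p, q)₁ = (-5.1185, -4.3815).
Round to (-5.1185, -4.3815) and repeat: F = (14.045208, -35.017790), J = [[-4.3815, -4.1185], [-4.936836, 22.6445]].
Δ = (1.4540, 1.8634), so (p, q)₂ = (-3.6645, -2.5181).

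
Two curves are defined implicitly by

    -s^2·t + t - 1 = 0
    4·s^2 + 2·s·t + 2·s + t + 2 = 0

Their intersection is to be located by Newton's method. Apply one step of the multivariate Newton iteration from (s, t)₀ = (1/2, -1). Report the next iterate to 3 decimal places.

(-4.500, 8.000)

At (1/2, -1): F = (-1.750, 2.000).
Jacobian J = [[-2·s·t, -s^2 + 1], [8·s + 2·t + 2, 2·s + 1]].
At the point, J = [[1.000, 0.750], [4.000, 2.000]] (det J = -1.000).
Solving J·Δ = −F gives Δ = (-5.000, 9.000).
Then the next iterate is (s, t)₁ = (-4.500, 8.000).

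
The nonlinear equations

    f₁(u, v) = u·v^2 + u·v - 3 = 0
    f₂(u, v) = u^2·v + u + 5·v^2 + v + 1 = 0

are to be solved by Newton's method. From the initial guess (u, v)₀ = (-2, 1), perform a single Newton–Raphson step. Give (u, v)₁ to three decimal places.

At (-2, 1): F = (-7.000, 9.000).
Jacobian J = [[v^2 + v, 2·u·v + u], [2·u·v + 1, u^2 + 10·v + 1]].
At the point, J = [[2.000, -6.000], [-3.000, 15.000]] (det J = 12.000).
Solving J·Δ = −F gives Δ = (4.250, 0.250).
Then the next iterate is (u, v)₁ = (2.250, 1.250).

(2.250, 1.250)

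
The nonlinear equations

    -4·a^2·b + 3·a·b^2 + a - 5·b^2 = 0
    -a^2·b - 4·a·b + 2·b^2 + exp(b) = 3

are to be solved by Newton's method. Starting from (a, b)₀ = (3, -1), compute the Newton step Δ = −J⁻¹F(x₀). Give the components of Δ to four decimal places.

(-0.6528, 0.5619)

At (3, -1): F = (43.0000, 20.367879).
Jacobian J = [[-8·a·b + 3·b^2 + 1, -4·a^2 + 6·a·b - 10·b], [-2·a·b - 4·b, -a^2 - 4·a + 4·b + exp(b)]].
At the point, J = [[28.0000, -44.0000], [10.0000, -24.632121]] (det J = -249.699376).
Solving J·Δ = −F gives Δ = (-0.6528, 0.5619).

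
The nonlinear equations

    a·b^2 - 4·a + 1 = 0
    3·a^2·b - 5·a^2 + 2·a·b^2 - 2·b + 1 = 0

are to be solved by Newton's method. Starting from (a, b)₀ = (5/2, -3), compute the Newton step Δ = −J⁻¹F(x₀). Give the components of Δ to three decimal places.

(-0.841, 0.620)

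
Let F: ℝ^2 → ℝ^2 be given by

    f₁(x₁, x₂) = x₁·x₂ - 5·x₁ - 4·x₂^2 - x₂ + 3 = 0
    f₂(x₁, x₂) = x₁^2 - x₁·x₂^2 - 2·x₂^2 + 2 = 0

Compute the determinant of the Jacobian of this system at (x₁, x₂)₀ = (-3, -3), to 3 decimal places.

348.000

J = [[x₂ - 5, x₁ - 8·x₂ - 1], [2·x₁ - x₂^2, -2·x₁·x₂ - 4·x₂]].
At the point, J = [[-8.000, 20.000], [-15.000, -6.000]].
det J = 348.000.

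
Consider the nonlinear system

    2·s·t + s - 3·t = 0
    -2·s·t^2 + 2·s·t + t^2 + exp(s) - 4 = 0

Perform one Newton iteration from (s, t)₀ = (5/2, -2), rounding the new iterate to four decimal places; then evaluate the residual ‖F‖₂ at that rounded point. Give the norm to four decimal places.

2.3917

At (5/2, -2): F = (-1.5000, -17.817506).
Jacobian J = [[2·t + 1, 2·s - 3], [-2·t^2 + 2·t + exp(s), -4·s·t + 2·s + 2·t]].
At the point, J = [[-3.0000, 2.0000], [0.182494, 21.0000]] (det J = -63.364988).
Solving J·Δ = −F gives Δ = (0.0653, 0.8479).
Then the next iterate is (s, t)₁ = (2.5653, -1.1521).
Re-evaluating at (2.5653, -1.1521): F = (0.110636, -2.389093), so ‖F‖₂ = 2.3917.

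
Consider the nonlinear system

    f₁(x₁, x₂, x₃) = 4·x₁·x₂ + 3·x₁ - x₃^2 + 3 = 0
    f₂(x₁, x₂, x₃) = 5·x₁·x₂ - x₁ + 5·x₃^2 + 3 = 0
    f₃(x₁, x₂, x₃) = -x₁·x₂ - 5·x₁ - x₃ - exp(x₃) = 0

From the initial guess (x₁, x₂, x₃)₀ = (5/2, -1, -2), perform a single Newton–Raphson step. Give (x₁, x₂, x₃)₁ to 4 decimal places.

(0.3512, -1.2262, -1.0967)

At (5/2, -1, -2): F = (-3.5000, 8.0000, -8.135335).
Jacobian J = [[4·x₂ + 3, 4·x₁, -2·x₃], [5·x₂ - 1, 5·x₁, 10·x₃], [-x₂ - 5, -x₁, -exp(x₃) - 1]].
At the point, J = [[-1.0000, 10.0000, 4.0000], [-6.0000, 12.5000, -20.0000], [-4.0000, -2.5000, -1.135335]] (det J = 1056.071574).
Solving J·Δ = −F gives Δ = (-2.1488, -0.2262, 0.9033).
Then the next iterate is (x₁, x₂, x₃)₁ = (0.3512, -1.2262, -1.0967).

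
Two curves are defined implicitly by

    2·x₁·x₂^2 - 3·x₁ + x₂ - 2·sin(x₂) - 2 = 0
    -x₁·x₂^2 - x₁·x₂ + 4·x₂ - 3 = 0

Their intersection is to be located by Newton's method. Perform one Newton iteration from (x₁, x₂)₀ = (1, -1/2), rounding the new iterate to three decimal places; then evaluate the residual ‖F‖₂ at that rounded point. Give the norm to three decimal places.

At (1, -1/2): F = (-4.04115, -4.750).
Jacobian J = [[2·x₂^2 - 3, 4·x₁·x₂ - 2·cos(x₂) + 1], [-x₂^2 - x₂, -2·x₁·x₂ - x₁ + 4]].
At the point, J = [[-2.500, -2.75517], [0.250, 4.000]] (det J = -9.31121).
Solving J·Δ = −F gives Δ = (-3.142, 1.384).
Then the next iterate is (x₁, x₂)₁ = (-2.142, 0.884).
Re-evaluating at (-2.142, 0.884): F = (0.41568, 4.10341), so ‖F‖₂ = 4.124.

4.124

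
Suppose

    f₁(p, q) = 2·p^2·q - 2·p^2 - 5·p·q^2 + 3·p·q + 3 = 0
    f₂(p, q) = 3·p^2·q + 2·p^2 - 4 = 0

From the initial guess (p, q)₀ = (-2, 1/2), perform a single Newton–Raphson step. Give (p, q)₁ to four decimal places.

(-1.3699, 0.4018)

At (-2, 1/2): F = (-1.5000, 10.0000).
Jacobian J = [[4·p·q - 4·p - 5·q^2 + 3·q, 2·p^2 - 10·p·q + 3·p], [6·p·q + 4·p, 3·p^2]].
At the point, J = [[4.2500, 12.0000], [-14.0000, 12.0000]] (det J = 219.0000).
Solving J·Δ = −F gives Δ = (0.6301, -0.0982).
Then the next iterate is (p, q)₁ = (-1.3699, 0.4018).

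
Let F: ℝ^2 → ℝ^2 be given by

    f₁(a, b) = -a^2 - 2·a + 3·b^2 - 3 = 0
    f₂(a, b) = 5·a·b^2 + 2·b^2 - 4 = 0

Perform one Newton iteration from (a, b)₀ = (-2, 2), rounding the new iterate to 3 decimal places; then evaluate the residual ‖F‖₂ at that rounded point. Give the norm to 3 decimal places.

11.863

At (-2, 2): F = (9.000, -36.000).
Jacobian J = [[-2·a - 2, 6·b], [5·b^2, 10·a·b + 4·b]].
At the point, J = [[2.000, 12.000], [20.000, -32.000]] (det J = -304.000).
Solving J·Δ = −F gives Δ = (0.474, -0.829).
Then the next iterate is (a, b)₁ = (-1.526, 1.171).
Re-evaluating at (-1.526, 1.171): F = (1.83705, -11.72009), so ‖F‖₂ = 11.863.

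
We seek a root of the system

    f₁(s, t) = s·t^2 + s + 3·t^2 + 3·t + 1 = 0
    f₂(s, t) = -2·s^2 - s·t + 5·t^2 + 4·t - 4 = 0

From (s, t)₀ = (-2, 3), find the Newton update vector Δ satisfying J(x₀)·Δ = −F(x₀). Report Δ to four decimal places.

At (-2, 3): F = (17.0000, 51.0000).
Jacobian J = [[t^2 + 1, 2·s·t + 6·t + 3], [-4·s - t, -s + 10·t + 4]].
At the point, J = [[10.0000, 9.0000], [5.0000, 36.0000]] (det J = 315.0000).
Solving J·Δ = −F gives Δ = (-0.4857, -1.3492).

(-0.4857, -1.3492)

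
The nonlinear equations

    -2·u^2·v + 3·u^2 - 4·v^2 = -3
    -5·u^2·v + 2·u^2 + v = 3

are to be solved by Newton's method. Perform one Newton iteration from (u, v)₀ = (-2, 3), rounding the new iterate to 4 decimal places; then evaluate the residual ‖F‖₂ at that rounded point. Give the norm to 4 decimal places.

At (-2, 3): F = (-45.0000, -52.0000).
Jacobian J = [[-4·u·v + 6·u, -2·u^2 - 8·v], [-10·u·v + 4·u, -5·u^2 + 1]].
At the point, J = [[12.0000, -32.0000], [52.0000, -19.0000]] (det J = 1436.0000).
Solving J·Δ = −F gives Δ = (0.5634, -1.1950).
Then the next iterate is (u, v)₁ = (-1.4366, 1.8050).
Re-evaluating at (-1.4366, 1.8050): F = (-11.291030, -15.693332), so ‖F‖₂ = 19.3331.

19.3331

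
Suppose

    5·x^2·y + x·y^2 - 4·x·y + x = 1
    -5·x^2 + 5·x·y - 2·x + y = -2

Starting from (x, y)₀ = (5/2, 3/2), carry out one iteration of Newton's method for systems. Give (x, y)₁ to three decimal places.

(1.598, 1.234)

At (5/2, 3/2): F = (39.000, -14.000).
Jacobian J = [[10·x·y + y^2 - 4·y + 1, 5·x^2 + 2·x·y - 4·x], [-10·x + 5·y - 2, 5·x + 1]].
At the point, J = [[34.750, 28.750], [-19.500, 13.500]] (det J = 1029.750).
Solving J·Δ = −F gives Δ = (-0.902, -0.266).
Then the next iterate is (x, y)₁ = (1.598, 1.234).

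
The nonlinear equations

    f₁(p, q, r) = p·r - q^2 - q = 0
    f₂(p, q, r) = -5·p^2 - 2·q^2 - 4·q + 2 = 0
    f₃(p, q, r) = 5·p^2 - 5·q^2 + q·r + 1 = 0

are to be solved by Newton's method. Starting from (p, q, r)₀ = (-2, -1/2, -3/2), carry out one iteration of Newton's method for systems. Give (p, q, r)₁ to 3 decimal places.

(-1.402, -2.774, -0.323)

At (-2, -1/2, -3/2): F = (3.250, -16.500, 20.500).
Jacobian J = [[r, -2·q - 1, p], [-10·p, -4·q - 4, 0], [10·p, -10·q + r, q]].
At the point, J = [[-1.500, 0.000, -2.000], [20.000, -2.000, 0.000], [-20.000, 3.500, -0.500]] (det J = -61.500).
Solving J·Δ = −F gives Δ = (0.598, -2.274, 1.177).
Then the next iterate is (p, q, r)₁ = (-1.402, -2.774, -0.323).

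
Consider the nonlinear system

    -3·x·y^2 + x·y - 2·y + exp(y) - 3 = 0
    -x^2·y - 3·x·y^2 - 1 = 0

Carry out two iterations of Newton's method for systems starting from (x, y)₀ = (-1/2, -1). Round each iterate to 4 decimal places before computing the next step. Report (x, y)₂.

(-0.5872, -0.6618)

At (-1/2, -1): F = (1.367879, 0.7500).
Jacobian J = [[-3·y^2 + y, -6·x·y + x + exp(y) - 2], [-2·x·y - 3·y^2, -x^2 - 6·x·y]].
At the point, J = [[-4.0000, -5.132121], [-4.0000, -3.2500]] (det J = -7.528482).
Solving J·Δ = −F gives Δ = (-0.0792, 0.3283).
Then the next iterate is (x, y)₁ = (-0.5792, -0.6717).
Round to (-0.5792, -0.6717) and repeat: F = (0.027260, 0.009309), J = [[-2.025243, -4.402652], [-2.131640, -2.669764]].
Δ = (-0.0080, 0.0099), so (x, y)₂ = (-0.5872, -0.6618).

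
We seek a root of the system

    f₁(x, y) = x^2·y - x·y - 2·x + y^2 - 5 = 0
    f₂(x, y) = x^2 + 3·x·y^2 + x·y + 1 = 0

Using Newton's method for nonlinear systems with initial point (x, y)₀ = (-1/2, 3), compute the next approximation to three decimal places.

(-0.300, 2.163)

At (-1/2, 3): F = (7.250, -13.750).
Jacobian J = [[2·x·y - y - 2, x^2 - x + 2·y], [2·x + 3·y^2 + y, 6·x·y + x]].
At the point, J = [[-8.000, 6.750], [29.000, -9.500]] (det J = -119.750).
Solving J·Δ = −F gives Δ = (0.200, -0.837).
Then the next iterate is (x, y)₁ = (-0.300, 2.163).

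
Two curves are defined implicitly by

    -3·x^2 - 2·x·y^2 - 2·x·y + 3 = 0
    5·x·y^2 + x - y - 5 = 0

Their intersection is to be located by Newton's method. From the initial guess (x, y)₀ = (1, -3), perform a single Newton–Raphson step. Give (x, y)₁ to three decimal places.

At (1, -3): F = (-12.000, 44.000).
Jacobian J = [[-6·x - 2·y^2 - 2·y, -4·x·y - 2·x], [5·y^2 + 1, 10·x·y - 1]].
At the point, J = [[-18.000, 10.000], [46.000, -31.000]] (det J = 98.000).
Solving J·Δ = −F gives Δ = (0.694, 2.449).
Then the next iterate is (x, y)₁ = (1.694, -0.551).

(1.694, -0.551)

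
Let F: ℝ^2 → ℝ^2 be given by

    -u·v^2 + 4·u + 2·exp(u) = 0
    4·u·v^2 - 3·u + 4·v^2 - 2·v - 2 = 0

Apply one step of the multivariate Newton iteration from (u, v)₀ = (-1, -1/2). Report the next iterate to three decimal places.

(-0.268, -0.232)

At (-1, -1/2): F = (-3.01424, 2.000).
Jacobian J = [[-v^2 + 2·exp(u) + 4, -2·u·v], [4·v^2 - 3, 8·u·v + 8·v - 2]].
At the point, J = [[4.48576, -1.000], [-2.000, -2.000]] (det J = -10.97152).
Solving J·Δ = −F gives Δ = (0.732, 0.268).
Then the next iterate is (u, v)₁ = (-0.268, -0.232).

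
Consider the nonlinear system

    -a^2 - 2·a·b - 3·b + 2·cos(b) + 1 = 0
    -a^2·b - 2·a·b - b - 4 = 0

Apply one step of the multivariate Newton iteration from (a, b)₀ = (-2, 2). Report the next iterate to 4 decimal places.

(-1.0596, -0.2383)

At (-2, 2): F = (-1.832294, -6.0000).
Jacobian J = [[-2·a - 2·b, -2·a - 2·sin(b) - 3], [-2·a·b - 2·b, -a^2 - 2·a - 1]].
At the point, J = [[0.0000, -0.818595], [4.0000, -1.0000]] (det J = 3.274379).
Solving J·Δ = −F gives Δ = (0.9404, -2.2383).
Then the next iterate is (a, b)₁ = (-1.0596, -0.2383).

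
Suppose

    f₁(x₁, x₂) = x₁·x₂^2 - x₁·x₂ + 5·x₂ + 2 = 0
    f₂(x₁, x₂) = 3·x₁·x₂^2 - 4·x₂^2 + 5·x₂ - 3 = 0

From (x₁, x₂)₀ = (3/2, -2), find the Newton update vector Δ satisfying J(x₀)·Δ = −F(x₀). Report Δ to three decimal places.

(0.510, 1.625)

At (3/2, -2): F = (1.000, -11.000).
Jacobian J = [[x₂^2 - x₂, 2·x₁·x₂ - x₁ + 5], [3·x₂^2, 6·x₁·x₂ - 8·x₂ + 5]].
At the point, J = [[6.000, -2.500], [12.000, 3.000]] (det J = 48.000).
Solving J·Δ = −F gives Δ = (0.510, 1.625).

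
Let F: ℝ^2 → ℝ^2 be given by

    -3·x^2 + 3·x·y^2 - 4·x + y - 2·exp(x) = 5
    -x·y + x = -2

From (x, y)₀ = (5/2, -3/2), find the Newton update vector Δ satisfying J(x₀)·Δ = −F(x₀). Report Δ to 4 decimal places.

(-1.9563, 1.3437)

At (5/2, -3/2): F = (-42.739988, 8.2500).
Jacobian J = [[-6·x + 3·y^2 - 2·exp(x) - 4, 6·x·y + 1], [-y + 1, -x]].
At the point, J = [[-36.614988, -21.5000], [2.5000, -2.5000]] (det J = 145.287470).
Solving J·Δ = −F gives Δ = (-1.9563, 1.3437).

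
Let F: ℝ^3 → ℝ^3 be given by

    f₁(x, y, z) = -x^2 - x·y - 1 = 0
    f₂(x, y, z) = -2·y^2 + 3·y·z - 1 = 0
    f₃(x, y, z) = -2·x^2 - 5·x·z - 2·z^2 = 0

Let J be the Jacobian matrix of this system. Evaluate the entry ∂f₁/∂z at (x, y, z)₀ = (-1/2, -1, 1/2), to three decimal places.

0.000

∂f₁/∂z = 0.
At (-1/2, -1, 1/2) this is 0.000.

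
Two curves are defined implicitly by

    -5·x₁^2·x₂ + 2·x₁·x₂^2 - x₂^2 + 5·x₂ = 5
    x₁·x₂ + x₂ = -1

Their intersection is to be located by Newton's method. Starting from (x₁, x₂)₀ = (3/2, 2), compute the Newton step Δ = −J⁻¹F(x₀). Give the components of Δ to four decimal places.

(-0.5855, -1.9316)

At (3/2, 2): F = (-9.5000, 6.0000).
Jacobian J = [[-10·x₁·x₂ + 2·x₂^2, -5·x₁^2 + 4·x₁·x₂ - 2·x₂ + 5], [x₂, x₁ + 1]].
At the point, J = [[-22.0000, 1.7500], [2.0000, 2.5000]] (det J = -58.5000).
Solving J·Δ = −F gives Δ = (-0.5855, -1.9316).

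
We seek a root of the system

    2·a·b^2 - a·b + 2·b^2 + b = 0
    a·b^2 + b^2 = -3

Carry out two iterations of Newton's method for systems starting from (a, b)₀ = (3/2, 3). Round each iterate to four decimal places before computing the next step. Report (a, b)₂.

(-1.3805, 2.4658)

At (3/2, 3): F = (43.5000, 25.5000).
Jacobian J = [[2·b^2 - b, 4·a·b - a + 4·b + 1], [b^2, 2·a·b + 2·b]].
At the point, J = [[15.0000, 29.5000], [9.0000, 15.0000]] (det J = -40.5000).
Solving J·Δ = −F gives Δ = (-2.4630, -0.2222).
Then the next iterate is (a, b)₁ = (-0.9630, 2.7778).
Round to (-0.9630, 2.7778) and repeat: F = (6.023818, 3.285498), J = [[12.654546, 2.374114], [7.716173, 0.205557]].
Δ = (-0.4175, -0.3120), so (a, b)₂ = (-1.3805, 2.4658).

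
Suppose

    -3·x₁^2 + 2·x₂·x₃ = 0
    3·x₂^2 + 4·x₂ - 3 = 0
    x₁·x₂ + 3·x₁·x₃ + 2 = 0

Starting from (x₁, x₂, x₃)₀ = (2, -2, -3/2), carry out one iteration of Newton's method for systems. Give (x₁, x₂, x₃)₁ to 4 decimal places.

(1.1709, -1.8750, -0.6065)

At (2, -2, -3/2): F = (-6.0000, 1.0000, -11.0000).
Jacobian J = [[-6·x₁, 2·x₃, 2·x₂], [0, 6·x₂ + 4, 0], [x₂ + 3·x₃, x₁, 3·x₁]].
At the point, J = [[-12.0000, -3.0000, -4.0000], [0.0000, -8.0000, 0.0000], [-6.5000, 2.0000, 6.0000]] (det J = 784.0000).
Solving J·Δ = −F gives Δ = (-0.8291, 0.1250, 0.8935).
Then the next iterate is (x₁, x₂, x₃)₁ = (1.1709, -1.8750, -0.6065).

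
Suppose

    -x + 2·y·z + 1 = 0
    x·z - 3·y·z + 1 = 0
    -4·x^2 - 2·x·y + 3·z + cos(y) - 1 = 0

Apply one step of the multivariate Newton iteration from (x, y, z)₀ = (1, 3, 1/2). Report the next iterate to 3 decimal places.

(-93.554, 481.770, -95.554)

At (1, 3, 1/2): F = (3.000, -3.000, -10.48999).
Jacobian J = [[-1, 2·z, 2·y], [z, -3·z, x - 3·y], [-8·x - 2·y, -2·x - sin(y), 3]].
At the point, J = [[-1.000, 1.000, 6.000], [0.500, -1.500, -8.000], [-14.000, -2.14112, 3.000]] (det J = -0.29440).
Solving J·Δ = −F gives Δ = (-94.554, 478.770, -96.054).
Then the next iterate is (x, y, z)₁ = (-93.554, 481.770, -95.554).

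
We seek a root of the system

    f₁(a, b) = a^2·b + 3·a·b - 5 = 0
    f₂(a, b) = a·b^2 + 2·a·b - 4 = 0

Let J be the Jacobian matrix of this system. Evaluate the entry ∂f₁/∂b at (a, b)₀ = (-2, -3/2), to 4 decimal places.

∂f₁/∂b = a^2 + 3·a.
At (-2, -3/2) this is -2.0000.

-2.0000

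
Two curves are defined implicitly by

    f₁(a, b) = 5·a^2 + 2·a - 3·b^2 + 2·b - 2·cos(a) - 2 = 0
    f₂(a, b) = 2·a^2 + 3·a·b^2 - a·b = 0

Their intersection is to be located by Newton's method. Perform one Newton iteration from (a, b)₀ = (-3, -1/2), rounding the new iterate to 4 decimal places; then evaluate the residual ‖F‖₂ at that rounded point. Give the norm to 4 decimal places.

8.0644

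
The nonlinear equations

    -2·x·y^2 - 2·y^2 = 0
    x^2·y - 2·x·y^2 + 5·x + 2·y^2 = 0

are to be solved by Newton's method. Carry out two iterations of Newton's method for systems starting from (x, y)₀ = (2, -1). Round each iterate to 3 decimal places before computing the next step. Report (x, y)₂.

(-14.265, -3.079)

At (2, -1): F = (-6.000, 4.000).
Jacobian J = [[-2·y^2, -4·x·y - 4·y], [2·x·y - 2·y^2 + 5, x^2 - 4·x·y + 4·y]].
At the point, J = [[-2.000, 12.000], [-1.000, 8.000]] (det J = -4.000).
Solving J·Δ = −F gives Δ = (-24.000, -3.500).
Then the next iterate is (x, y)₁ = (-22.000, -4.500).
Round to (-22.000, -4.500) and repeat: F = (850.500, -1356.500), J = [[-40.500, -378.000], [162.500, 70.000]].
Δ = (7.735, 1.421), so (x, y)₂ = (-14.265, -3.079).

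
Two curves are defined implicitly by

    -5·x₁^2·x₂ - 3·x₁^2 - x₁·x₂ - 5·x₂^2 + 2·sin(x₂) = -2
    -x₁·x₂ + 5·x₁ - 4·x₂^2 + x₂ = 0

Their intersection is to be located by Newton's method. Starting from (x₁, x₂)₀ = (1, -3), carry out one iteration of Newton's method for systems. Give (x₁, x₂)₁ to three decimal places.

At (1, -3): F = (-28.28224, -31.000).
Jacobian J = [[-10·x₁·x₂ - 6·x₁ - x₂, -5·x₁^2 - x₁ - 10·x₂ + 2·cos(x₂)], [-x₂ + 5, -x₁ - 8·x₂ + 1]].
At the point, J = [[27.000, 22.02002], [8.000, 24.000]] (det J = 471.83988).
Solving J·Δ = −F gives Δ = (-0.008, 1.294).
Then the next iterate is (x₁, x₂)₁ = (0.992, -1.706).

(0.992, -1.706)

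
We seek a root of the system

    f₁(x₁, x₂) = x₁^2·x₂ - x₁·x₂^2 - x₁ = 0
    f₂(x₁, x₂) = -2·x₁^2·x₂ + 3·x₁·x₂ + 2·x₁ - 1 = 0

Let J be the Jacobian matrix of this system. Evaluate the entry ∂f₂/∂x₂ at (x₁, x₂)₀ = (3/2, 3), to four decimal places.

0.0000

∂f₂/∂x₂ = -2·x₁^2 + 3·x₁.
At (3/2, 3) this is 0.0000.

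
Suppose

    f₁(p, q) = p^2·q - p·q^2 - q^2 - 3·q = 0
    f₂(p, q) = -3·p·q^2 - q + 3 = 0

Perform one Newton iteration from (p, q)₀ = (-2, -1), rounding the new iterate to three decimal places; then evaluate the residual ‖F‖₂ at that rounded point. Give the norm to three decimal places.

At (-2, -1): F = (0.000, 10.000).
Jacobian J = [[2·p·q - q^2, p^2 - 2·p·q - 2·q - 3], [-3·q^2, -6·p·q - 1]].
At the point, J = [[3.000, -1.000], [-3.000, -13.000]] (det J = -42.000).
Solving J·Δ = −F gives Δ = (0.238, 0.714).
Then the next iterate is (p, q)₁ = (-1.762, -0.286).
Re-evaluating at (-1.762, -0.286): F = (0.03240, 3.71837), so ‖F‖₂ = 3.719.

3.719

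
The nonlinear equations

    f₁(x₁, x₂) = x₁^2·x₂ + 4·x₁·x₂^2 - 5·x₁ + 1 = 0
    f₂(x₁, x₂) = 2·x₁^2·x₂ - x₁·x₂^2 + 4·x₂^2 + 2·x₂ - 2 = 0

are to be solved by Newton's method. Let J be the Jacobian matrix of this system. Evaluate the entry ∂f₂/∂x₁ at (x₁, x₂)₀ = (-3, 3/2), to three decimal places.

∂f₂/∂x₁ = 4·x₁·x₂ - x₂^2.
At (-3, 3/2) this is -20.250.

-20.250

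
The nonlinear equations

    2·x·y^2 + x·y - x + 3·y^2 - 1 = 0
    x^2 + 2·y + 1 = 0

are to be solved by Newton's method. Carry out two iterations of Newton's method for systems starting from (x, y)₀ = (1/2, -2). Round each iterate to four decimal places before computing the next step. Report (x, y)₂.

(0.7932, -0.7636)

At (1/2, -2): F = (13.5000, -2.7500).
Jacobian J = [[2·y^2 + y - 1, 4·x·y + x + 6·y], [2·x, 2]].
At the point, J = [[5.0000, -15.5000], [1.0000, 2.0000]] (det J = 25.5000).
Solving J·Δ = −F gives Δ = (0.6127, 1.0686).
Then the next iterate is (x, y)₁ = (1.1127, -0.9314).
Round to (1.1127, -0.9314) and repeat: F = (1.383997, 0.375301), J = [[-0.196388, -8.621175], [2.2254, 2.0000]].
Δ = (-0.3195, 0.1678), so (x, y)₂ = (0.7932, -0.7636).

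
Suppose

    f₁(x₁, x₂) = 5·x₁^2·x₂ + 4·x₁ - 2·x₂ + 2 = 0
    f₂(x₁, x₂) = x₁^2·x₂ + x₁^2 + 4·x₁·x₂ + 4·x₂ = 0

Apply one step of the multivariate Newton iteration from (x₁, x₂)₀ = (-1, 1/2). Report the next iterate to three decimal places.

(1.500, 1.500)

At (-1, 1/2): F = (-0.500, 1.500).
Jacobian J = [[10·x₁·x₂ + 4, 5·x₁^2 - 2], [2·x₁·x₂ + 2·x₁ + 4·x₂, x₁^2 + 4·x₁ + 4]].
At the point, J = [[-1.000, 3.000], [-1.000, 1.000]] (det J = 2.000).
Solving J·Δ = −F gives Δ = (2.500, 1.000).
Then the next iterate is (x₁, x₂)₁ = (1.500, 1.500).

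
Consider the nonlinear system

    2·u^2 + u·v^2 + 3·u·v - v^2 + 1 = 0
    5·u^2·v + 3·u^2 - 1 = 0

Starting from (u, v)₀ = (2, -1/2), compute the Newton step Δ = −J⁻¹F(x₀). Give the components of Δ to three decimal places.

(-0.960, 0.046)

At (2, -1/2): F = (6.250, 1.000).
Jacobian J = [[4·u + v^2 + 3·v, 2·u·v + 3·u - 2·v], [10·u·v + 6·u, 5·u^2]].
At the point, J = [[6.750, 5.000], [2.000, 20.000]] (det J = 125.000).
Solving J·Δ = −F gives Δ = (-0.960, 0.046).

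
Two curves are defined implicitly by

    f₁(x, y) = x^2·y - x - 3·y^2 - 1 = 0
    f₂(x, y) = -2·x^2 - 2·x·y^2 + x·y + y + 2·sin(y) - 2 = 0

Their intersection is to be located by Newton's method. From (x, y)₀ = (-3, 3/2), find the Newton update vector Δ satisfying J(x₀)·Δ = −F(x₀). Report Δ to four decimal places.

(0.8750, -0.0229)

At (-3, 3/2): F = (8.7500, -7.505010).
Jacobian J = [[2·x·y - 1, x^2 - 6·y], [-4·x - 2·y^2 + y, -4·x·y + x + 2·cos(y) + 1]].
At the point, J = [[-10.0000, 0.0000], [9.0000, 16.141474]] (det J = -161.414744).
Solving J·Δ = −F gives Δ = (0.8750, -0.0229).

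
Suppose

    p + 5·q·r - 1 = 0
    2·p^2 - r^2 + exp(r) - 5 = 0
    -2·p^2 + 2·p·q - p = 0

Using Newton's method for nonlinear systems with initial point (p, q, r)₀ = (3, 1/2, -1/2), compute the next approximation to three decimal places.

(1.786, 1.071, 0.257)

At (3, 1/2, -1/2): F = (0.750, 13.35653, -18.000).
Jacobian J = [[1, 5·r, 5·q], [4·p, 0, -2·r + exp(r)], [-4·p + 2·q - 1, 2·p, 0]].
At the point, J = [[1.000, -2.500, 2.500], [12.000, 0.000, 1.60653], [-12.000, 6.000, 0.000]] (det J = 218.55674).
Solving J·Δ = −F gives Δ = (-1.214, 0.571, 0.757).
Then the next iterate is (p, q, r)₁ = (1.786, 1.071, 0.257).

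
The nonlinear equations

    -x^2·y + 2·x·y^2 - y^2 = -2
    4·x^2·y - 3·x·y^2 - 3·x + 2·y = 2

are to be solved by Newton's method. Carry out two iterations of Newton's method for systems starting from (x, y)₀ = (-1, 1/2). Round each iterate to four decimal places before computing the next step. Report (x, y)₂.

(-0.3046, 1.6784)

At (-1, 1/2): F = (0.7500, 4.7500).
Jacobian J = [[-2·x·y + 2·y^2, -x^2 + 4·x·y - 2·y], [8·x·y - 3·y^2 - 3, 4·x^2 - 6·x·y + 2]].
At the point, J = [[1.5000, -4.0000], [-7.7500, 9.0000]] (det J = -17.5000).
Solving J·Δ = −F gives Δ = (1.4714, 0.7393).
Then the next iterate is (x, y)₁ = (0.4714, 1.2393).
Round to (0.4714, 1.2393) and repeat: F = (1.636754, -2.006041), J = [[1.903317, -0.363994], [-2.933945, -0.616364]].
Δ = (-0.7760, 0.4391), so (x, y)₂ = (-0.3046, 1.6784).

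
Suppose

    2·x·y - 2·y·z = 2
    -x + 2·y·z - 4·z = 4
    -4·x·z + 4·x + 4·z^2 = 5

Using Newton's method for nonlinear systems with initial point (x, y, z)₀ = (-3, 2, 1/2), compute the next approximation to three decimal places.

At (-3, 2, 1/2): F = (-16.000, -1.000, -10.000).
Jacobian J = [[2·y, 2·x - 2·z, -2·y], [-1, 2·z, 2·y - 4], [-4·z + 4, 0, -4·x + 8·z]].
At the point, J = [[4.000, -7.000, -4.000], [-1.000, 1.000, 0.000], [2.000, 0.000, 16.000]] (det J = -40.000).
Solving J·Δ = −F gives Δ = (-10.200, -9.200, 1.900).
Then the next iterate is (x, y, z)₁ = (-13.200, -7.200, 2.400).

(-13.200, -7.200, 2.400)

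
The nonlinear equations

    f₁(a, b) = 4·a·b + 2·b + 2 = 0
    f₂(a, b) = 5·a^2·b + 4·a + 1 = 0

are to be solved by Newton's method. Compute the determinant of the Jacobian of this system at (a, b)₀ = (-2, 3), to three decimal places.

-96.000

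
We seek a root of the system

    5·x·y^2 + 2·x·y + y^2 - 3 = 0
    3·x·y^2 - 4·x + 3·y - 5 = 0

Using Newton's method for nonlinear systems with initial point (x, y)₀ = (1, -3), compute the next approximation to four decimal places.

(2.8731, 0.4721)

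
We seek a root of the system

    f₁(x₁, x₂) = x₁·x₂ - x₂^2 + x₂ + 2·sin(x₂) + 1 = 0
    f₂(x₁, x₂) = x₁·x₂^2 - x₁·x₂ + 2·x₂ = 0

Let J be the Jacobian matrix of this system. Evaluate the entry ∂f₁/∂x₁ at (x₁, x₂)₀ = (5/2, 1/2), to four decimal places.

0.5000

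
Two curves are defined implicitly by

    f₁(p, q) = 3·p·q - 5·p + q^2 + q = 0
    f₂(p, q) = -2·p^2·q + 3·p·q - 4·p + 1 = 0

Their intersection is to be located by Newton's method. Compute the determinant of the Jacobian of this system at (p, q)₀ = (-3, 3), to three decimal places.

-26.000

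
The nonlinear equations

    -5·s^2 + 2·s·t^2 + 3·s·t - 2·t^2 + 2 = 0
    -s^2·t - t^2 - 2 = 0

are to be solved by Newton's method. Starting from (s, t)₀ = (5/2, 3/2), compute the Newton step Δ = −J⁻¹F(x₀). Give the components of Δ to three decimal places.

At (5/2, 3/2): F = (-11.250, -13.625).
Jacobian J = [[-10·s + 2·t^2 + 3·t, 4·s·t + 3·s - 4·t], [-2·s·t, -s^2 - 2·t]].
At the point, J = [[-16.000, 16.500], [-7.500, -9.250]] (det J = 271.750).
Solving J·Δ = −F gives Δ = (-1.210, -0.492).

(-1.210, -0.492)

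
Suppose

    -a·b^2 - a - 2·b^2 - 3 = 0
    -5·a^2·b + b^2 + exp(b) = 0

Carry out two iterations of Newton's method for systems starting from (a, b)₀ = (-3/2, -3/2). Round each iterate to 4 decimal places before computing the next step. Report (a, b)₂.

(-2.9980, 0.0146)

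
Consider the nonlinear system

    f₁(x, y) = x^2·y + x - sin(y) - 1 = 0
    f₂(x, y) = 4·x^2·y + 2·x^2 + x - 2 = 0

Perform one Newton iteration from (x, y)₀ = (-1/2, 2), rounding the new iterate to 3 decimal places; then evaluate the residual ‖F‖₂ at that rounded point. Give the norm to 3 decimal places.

At (-1/2, 2): F = (-1.90930, 0.000).
Jacobian J = [[2·x·y + 1, x^2 - cos(y)], [8·x·y + 4·x + 1, 4·x^2]].
At the point, J = [[-1.000, 0.66615], [-9.000, 1.000]] (det J = 4.99532).
Solving J·Δ = −F gives Δ = (0.382, 3.440).
Then the next iterate is (x, y)₁ = (-0.118, 5.440).
Re-evaluating at (-0.118, 5.440): F = (-0.29549, -1.78717), so ‖F‖₂ = 1.811.

1.811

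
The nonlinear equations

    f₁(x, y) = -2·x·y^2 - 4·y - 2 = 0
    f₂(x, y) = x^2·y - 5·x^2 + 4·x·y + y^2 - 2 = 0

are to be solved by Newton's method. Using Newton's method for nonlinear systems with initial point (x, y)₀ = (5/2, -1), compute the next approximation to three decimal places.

At (5/2, -1): F = (-3.000, -48.500).
Jacobian J = [[-2·y^2, -4·x·y - 4], [2·x·y - 10·x + 4·y, x^2 + 4·x + 2·y]].
At the point, J = [[-2.000, 6.000], [-34.000, 14.250]] (det J = 175.500).
Solving J·Δ = −F gives Δ = (-1.415, 0.028).
Then the next iterate is (x, y)₁ = (1.085, -0.972).

(1.085, -0.972)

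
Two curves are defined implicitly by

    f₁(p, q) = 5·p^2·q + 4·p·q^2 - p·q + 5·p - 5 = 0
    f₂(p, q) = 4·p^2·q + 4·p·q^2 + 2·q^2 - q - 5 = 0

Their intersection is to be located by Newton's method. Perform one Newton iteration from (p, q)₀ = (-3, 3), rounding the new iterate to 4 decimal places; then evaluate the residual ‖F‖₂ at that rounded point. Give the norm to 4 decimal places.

2.5161

At (-3, 3): F = (16.0000, 10.0000).
Jacobian J = [[10·p·q + 4·q^2 - q + 5, 5·p^2 + 8·p·q - p], [8·p·q + 4·q^2, 4·p^2 + 8·p·q + 4·q - 1]].
At the point, J = [[-52.0000, -24.0000], [-36.0000, -25.0000]] (det J = 436.0000).
Solving J·Δ = −F gives Δ = (0.3670, -0.1284).
Then the next iterate is (p, q)₁ = (-2.6330, 2.8716).
Re-evaluating at (-2.6330, 2.8716): F = (2.087688, 1.404428), so ‖F‖₂ = 2.5161.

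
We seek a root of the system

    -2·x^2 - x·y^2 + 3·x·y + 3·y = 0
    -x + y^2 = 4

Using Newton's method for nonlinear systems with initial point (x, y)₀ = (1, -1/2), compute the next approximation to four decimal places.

At (1, -1/2): F = (-5.2500, -4.7500).
Jacobian J = [[-4·x - y^2 + 3·y, -2·x·y + 3·x + 3], [-1, 2·y]].
At the point, J = [[-5.7500, 7.0000], [-1.0000, -1.0000]] (det J = 12.7500).
Solving J·Δ = −F gives Δ = (-3.0196, -1.7304).
Then the next iterate is (x, y)₁ = (-2.0196, -2.2304).

(-2.0196, -2.2304)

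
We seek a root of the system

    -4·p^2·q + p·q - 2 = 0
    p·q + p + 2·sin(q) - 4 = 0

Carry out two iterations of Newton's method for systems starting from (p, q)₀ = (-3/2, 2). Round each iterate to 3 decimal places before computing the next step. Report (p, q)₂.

At (-3/2, 2): F = (-23.000, -6.68141).
Jacobian J = [[-8·p·q + q, -4·p^2 + p], [q + 1, p + 2·cos(q)]].
At the point, J = [[26.000, -10.500], [3.000, -2.33229]] (det J = -29.13964).
Solving J·Δ = −F gives Δ = (-0.567, -3.594).
Then the next iterate is (p, q)₁ = (-2.067, -1.594).
Round to (-2.067, -1.594) and repeat: F = (28.53619, -4.77166), J = [[-27.95238, -19.15696], [-0.594, -2.11340]].
Δ = (3.181, -3.152), so (p, q)₂ = (1.114, -4.746).

(1.114, -4.746)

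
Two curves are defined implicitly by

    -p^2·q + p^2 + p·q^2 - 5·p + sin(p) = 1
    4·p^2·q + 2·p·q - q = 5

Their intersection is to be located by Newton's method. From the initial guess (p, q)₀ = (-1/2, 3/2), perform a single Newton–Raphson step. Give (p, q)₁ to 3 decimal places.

At (-1/2, 3/2): F = (-0.22943, -6.500).
Jacobian J = [[-2·p·q + 2·p + q^2 + cos(p) - 5, -p^2 + 2·p·q], [8·p·q + 2·q, 4·p^2 + 2·p - 1]].
At the point, J = [[-1.37242, -1.750], [-3.000, -1.000]] (det J = -3.87758).
Solving J·Δ = −F gives Δ = (-2.874, 2.123).
Then the next iterate is (p, q)₁ = (-3.374, 3.623).

(-3.374, 3.623)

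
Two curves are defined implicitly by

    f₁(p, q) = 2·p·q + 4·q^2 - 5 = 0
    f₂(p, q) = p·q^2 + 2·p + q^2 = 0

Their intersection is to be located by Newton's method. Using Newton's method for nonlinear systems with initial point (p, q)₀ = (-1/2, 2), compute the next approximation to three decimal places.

At (-1/2, 2): F = (9.000, 1.000).
Jacobian J = [[2·q, 2·p + 8·q], [q^2 + 2, 2·p·q + 2·q]].
At the point, J = [[4.000, 15.000], [6.000, 2.000]] (det J = -82.000).
Solving J·Δ = −F gives Δ = (0.037, -0.610).
Then the next iterate is (p, q)₁ = (-0.463, 1.390).

(-0.463, 1.390)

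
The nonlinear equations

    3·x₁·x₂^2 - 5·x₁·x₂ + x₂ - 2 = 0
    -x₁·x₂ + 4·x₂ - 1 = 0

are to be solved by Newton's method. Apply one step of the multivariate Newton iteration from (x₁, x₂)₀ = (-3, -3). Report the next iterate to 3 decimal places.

(-10.417, 3.321)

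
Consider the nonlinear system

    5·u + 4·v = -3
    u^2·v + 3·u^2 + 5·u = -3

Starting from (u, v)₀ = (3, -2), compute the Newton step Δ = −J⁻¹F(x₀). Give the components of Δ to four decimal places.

At (3, -2): F = (10.0000, 27.0000).
Jacobian J = [[5, 4], [2·u·v + 6·u + 5, u^2]].
At the point, J = [[5.0000, 4.0000], [11.0000, 9.0000]] (det J = 1.0000).
Solving J·Δ = −F gives Δ = (18.0000, -25.0000).

(18.0000, -25.0000)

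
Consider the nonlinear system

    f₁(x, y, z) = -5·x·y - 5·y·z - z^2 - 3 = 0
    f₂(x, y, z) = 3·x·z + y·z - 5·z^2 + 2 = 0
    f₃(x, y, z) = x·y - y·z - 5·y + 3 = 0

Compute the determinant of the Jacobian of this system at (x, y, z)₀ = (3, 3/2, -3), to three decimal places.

276.750

J = [[-5·y, -5·x - 5·z, -5·y - 2·z], [3·z, z, 3·x + y - 10·z], [y, x - z - 5, -y]].
At the point, J = [[-7.500, 0.000, -1.500], [-9.000, -3.000, 40.500], [1.500, 1.000, -1.500]].
det J = 276.750.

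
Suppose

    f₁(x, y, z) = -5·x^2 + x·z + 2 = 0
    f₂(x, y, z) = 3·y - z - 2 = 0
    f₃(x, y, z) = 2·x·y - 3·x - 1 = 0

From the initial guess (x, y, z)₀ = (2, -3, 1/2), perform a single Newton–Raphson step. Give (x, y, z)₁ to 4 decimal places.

(0.0833, -2.5625, -9.6875)

At (2, -3, 1/2): F = (-17.0000, -11.5000, -19.0000).
Jacobian J = [[-10·x + z, 0, x], [0, 3, -1], [2·y - 3, 2·x, 0]].
At the point, J = [[-19.5000, 0.0000, 2.0000], [0.0000, 3.0000, -1.0000], [-9.0000, 4.0000, 0.0000]] (det J = -24.0000).
Solving J·Δ = −F gives Δ = (-1.9167, 0.4375, -10.1875).
Then the next iterate is (x, y, z)₁ = (0.0833, -2.5625, -9.6875).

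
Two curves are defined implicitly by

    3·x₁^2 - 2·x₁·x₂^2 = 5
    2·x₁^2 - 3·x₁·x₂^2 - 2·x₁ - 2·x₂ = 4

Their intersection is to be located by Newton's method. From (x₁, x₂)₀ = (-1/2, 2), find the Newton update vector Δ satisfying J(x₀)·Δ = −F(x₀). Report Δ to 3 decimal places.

At (-1/2, 2): F = (-0.250, -0.500).
Jacobian J = [[6·x₁ - 2·x₂^2, -4·x₁·x₂], [4·x₁ - 3·x₂^2 - 2, -6·x₁·x₂ - 2]].
At the point, J = [[-11.000, 4.000], [-16.000, 4.000]] (det J = 20.000).
Solving J·Δ = −F gives Δ = (-0.050, -0.075).

(-0.050, -0.075)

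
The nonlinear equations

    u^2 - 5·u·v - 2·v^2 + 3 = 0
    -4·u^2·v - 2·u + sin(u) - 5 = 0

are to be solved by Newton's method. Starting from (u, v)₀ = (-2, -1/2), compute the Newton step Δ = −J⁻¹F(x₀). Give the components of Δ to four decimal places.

(0.6516, -0.0435)

At (-2, -1/2): F = (1.5000, 6.090703).
Jacobian J = [[2·u - 5·v, -5·u - 4·v], [-8·u·v + cos(u) - 2, -4·u^2]].
At the point, J = [[-1.5000, 12.0000], [-10.416147, -16.0000]] (det J = 148.993762).
Solving J·Δ = −F gives Δ = (0.6516, -0.0435).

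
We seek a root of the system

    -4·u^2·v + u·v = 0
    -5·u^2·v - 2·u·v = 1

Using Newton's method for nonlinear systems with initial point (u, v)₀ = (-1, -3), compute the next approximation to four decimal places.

At (-1, -3): F = (15.0000, 8.0000).
Jacobian J = [[-8·u·v + v, -4·u^2 + u], [-10·u·v - 2·v, -5·u^2 - 2·u]].
At the point, J = [[-27.0000, -5.0000], [-24.0000, -3.0000]] (det J = -39.0000).
Solving J·Δ = −F gives Δ = (-0.1282, 3.6923).
Then the next iterate is (u, v)₁ = (-1.1282, 0.6923).

(-1.1282, 0.6923)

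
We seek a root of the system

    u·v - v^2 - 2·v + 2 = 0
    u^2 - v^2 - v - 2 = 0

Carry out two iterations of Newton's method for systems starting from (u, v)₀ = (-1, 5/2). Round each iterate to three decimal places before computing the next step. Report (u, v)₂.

At (-1, 5/2): F = (-11.750, -9.750).
Jacobian J = [[v, u - 2·v - 2], [2·u, -2·v - 1]].
At the point, J = [[2.500, -8.000], [-2.000, -6.000]] (det J = -31.000).
Solving J·Δ = −F gives Δ = (-0.242, -1.544).
Then the next iterate is (u, v)₁ = (-1.242, 0.956).
Round to (-1.242, 0.956) and repeat: F = (-2.01329, -2.32737), J = [[0.956, -5.154], [-2.484, -2.912]].
Δ = (-0.393, -0.464), so (u, v)₂ = (-1.635, 0.492).

(-1.635, 0.492)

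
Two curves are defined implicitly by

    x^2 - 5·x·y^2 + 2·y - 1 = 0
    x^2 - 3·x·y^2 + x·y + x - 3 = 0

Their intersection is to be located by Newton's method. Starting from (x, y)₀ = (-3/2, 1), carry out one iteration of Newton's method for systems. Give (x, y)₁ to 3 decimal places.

At (-3/2, 1): F = (10.750, 0.750).
Jacobian J = [[2·x - 5·y^2, -10·x·y + 2], [2·x - 3·y^2 + y + 1, -6·x·y + x]].
At the point, J = [[-8.000, 17.000], [-4.000, 7.500]] (det J = 8.000).
Solving J·Δ = −F gives Δ = (-8.484, -4.625).
Then the next iterate is (x, y)₁ = (-9.984, -3.625).

(-9.984, -3.625)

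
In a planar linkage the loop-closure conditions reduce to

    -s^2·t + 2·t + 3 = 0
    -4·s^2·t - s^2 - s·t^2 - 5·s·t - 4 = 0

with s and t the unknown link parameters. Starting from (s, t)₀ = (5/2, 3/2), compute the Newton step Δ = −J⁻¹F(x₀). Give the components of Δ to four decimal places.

(1.0499, -2.6468)

At (5/2, 3/2): F = (-3.3750, -72.1250).
Jacobian J = [[-2·s·t, -s^2 + 2], [-8·s·t - 2·s - t^2 - 5·t, -4·s^2 - 2·s·t - 5·s]].
At the point, J = [[-7.5000, -4.2500], [-44.7500, -45.0000]] (det J = 147.3125).
Solving J·Δ = −F gives Δ = (1.0499, -2.6468).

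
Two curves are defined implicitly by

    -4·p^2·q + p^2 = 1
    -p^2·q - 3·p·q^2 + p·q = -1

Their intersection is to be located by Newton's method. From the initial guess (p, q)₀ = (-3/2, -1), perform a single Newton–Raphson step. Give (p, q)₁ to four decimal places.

At (-3/2, -1): F = (10.2500, 9.2500).
Jacobian J = [[-8·p·q + 2·p, -4·p^2], [-2·p·q - 3·q^2 + q, -p^2 - 6·p·q + p]].
At the point, J = [[-15.0000, -9.0000], [-7.0000, -12.7500]] (det J = 128.2500).
Solving J·Δ = −F gives Δ = (0.3699, 0.5224).
Then the next iterate is (p, q)₁ = (-1.1301, -0.4776).

(-1.1301, -0.4776)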